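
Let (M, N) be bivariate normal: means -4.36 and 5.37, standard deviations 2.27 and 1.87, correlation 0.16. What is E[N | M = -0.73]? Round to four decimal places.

For a bivariate normal, E[N | M=x] = μ_N + ρ·(σ_N/σ_M)·(x − μ_M).
E[N | M=-0.73] = 5.37 + (0.16)·(1.87/2.27)·(-0.73 − (-4.36)) = 5.37 + (0.13181)·(3.63) = 5.8485.

5.8485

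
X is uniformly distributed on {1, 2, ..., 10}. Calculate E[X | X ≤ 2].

3/2

Given X ≤ 2, X is equally likely to be any of {1, 2}.
E[X | X ≤ 2] = (1 + 2) / 2 = 3/2.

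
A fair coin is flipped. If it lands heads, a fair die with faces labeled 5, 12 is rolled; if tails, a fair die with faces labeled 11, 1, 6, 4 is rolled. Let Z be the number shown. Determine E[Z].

E[Z | heads] = (5+12)/2 = 17/2.
E[Z | tails] = (11+1+6+4)/4 = 11/2.
By the law of total expectation,
E[Z] = (1/2)·(17/2) + (1/2)·(11/2) = 7.

7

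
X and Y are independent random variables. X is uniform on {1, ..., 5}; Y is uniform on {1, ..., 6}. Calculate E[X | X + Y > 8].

Outcomes with X + Y > 8: (3,6), (4,5), (4,6), (5,4), (5,5), (5,6), each with probability 1/30.
E[X | X + Y > 8] = (3 + 4 + 4 + 5 + 5 + 5) / 6 = 13/3.

13/3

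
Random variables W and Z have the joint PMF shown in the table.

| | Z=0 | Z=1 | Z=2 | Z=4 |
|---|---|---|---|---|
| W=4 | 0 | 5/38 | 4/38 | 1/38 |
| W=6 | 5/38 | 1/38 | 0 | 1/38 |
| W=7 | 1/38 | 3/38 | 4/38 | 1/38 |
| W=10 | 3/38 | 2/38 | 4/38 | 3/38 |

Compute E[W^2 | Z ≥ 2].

1061/18

P(Z ≥ 2) = 9/19.
Σ W^2·P over the event = 16·(4/38) + 16·(1/38) + 36·(1/38) + 49·(4/38) + 49·(1/38) + 100·(4/38) + 100·(3/38) = 1061/38.
E[W^2 | Z ≥ 2] = (1061/38) / (9/19) = 1061/18.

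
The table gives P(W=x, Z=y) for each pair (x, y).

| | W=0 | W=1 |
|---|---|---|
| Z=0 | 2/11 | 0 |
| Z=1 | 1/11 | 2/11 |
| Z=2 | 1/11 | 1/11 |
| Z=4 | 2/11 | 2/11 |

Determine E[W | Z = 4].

1/2

P(Z = 4) = 4/11.
Σ W·P over the event = 0·(2/11) + 1·(2/11) = 2/11.
E[W | Z = 4] = (2/11) / (4/11) = 1/2.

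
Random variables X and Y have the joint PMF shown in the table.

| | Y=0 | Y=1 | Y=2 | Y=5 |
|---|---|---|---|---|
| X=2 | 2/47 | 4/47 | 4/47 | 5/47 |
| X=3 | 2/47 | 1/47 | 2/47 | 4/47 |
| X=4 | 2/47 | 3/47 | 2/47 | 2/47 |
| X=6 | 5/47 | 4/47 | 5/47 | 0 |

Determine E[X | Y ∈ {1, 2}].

P(Y ∈ {1, 2}) = 25/47.
Σ X·P over the event = 2·(4/47) + 2·(4/47) + 3·(1/47) + 3·(2/47) + 4·(3/47) + 4·(2/47) + 6·(4/47) + 6·(5/47) = 99/47.
E[X | Y ∈ {1, 2}] = (99/47) / (25/47) = 99/25.

99/25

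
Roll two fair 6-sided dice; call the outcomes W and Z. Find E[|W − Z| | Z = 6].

Outcomes with Z = 6: (1,6), (2,6), (3,6), (4,6), (5,6), (6,6), each with probability 1/36.
E[|W − Z| | Z = 6] = (5 + 4 + 3 + 2 + 1 + 0) / 6 = 5/2.

5/2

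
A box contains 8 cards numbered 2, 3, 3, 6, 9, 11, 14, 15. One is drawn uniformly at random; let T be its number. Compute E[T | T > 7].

49/4

P(T > 7) = 1/2.
Σ over the event: 9·1/8 + 11·1/8 + 14·1/8 + 15·1/8 = 49/8.
E[T | T > 7] = (49/8) / (1/2) = 49/4.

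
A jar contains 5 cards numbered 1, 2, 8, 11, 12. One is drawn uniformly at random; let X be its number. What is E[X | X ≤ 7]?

3/2

P(X ≤ 7) = 2/5.
Σ over the event: 1·1/5 + 2·1/5 = 3/5.
E[X | X ≤ 7] = (3/5) / (2/5) = 3/2.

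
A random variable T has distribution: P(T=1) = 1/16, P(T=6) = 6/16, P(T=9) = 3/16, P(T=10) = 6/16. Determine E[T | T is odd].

P(T is odd) = 1/4.
Σ over the event: 1·1/16 + 9·3/16 = 7/4.
E[T | T is odd] = (7/4) / (1/4) = 7.

7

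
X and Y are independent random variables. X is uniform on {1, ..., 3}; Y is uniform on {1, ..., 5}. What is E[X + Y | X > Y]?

Outcomes with X > Y: (2,1), (3,1), (3,2), each with probability 1/15.
E[X + Y | X > Y] = (3 + 4 + 5) / 3 = 4.

4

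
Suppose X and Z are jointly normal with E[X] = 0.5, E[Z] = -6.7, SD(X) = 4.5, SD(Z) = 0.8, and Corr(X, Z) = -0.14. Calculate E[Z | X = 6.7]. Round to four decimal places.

For a bivariate normal, E[Z | X=x] = μ_Z + ρ·(σ_Z/σ_X)·(x − μ_X).
E[Z | X=6.7] = -6.7 + (-0.14)·(0.8/4.5)·(6.7 − (0.5)) = -6.7 + (-0.024889)·(6.2) = -6.8543.

-6.8543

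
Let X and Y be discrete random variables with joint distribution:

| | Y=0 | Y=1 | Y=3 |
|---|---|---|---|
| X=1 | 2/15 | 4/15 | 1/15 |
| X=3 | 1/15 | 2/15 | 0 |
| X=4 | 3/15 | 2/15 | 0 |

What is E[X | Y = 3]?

P(Y = 3) = 1/15.
Σ X·P over the event = 1·(1/15) = 1/15.
E[X | Y = 3] = (1/15) / (1/15) = 1.

1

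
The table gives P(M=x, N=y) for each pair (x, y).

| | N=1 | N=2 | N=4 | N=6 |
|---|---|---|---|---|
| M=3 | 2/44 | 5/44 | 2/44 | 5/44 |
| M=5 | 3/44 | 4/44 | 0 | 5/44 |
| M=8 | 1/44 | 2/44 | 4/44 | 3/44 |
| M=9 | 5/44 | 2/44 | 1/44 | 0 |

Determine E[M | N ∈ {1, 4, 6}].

P(N ∈ {1, 4, 6}) = 31/44.
Summing M·P(M=x,N=y) over the conditioning event gives 185/44.
E[M | N ∈ {1, 4, 6}] = (185/44) / (31/44) = 185/31.

185/31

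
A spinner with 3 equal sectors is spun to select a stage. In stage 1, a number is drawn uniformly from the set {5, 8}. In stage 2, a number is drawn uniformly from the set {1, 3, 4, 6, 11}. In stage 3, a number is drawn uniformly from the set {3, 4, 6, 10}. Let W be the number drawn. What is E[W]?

E[W | stage 1] = (5+8)/2 = 13/2.
E[W | stage 2] = (1+3+4+6+11)/5 = 5.
E[W | stage 3] = (3+4+6+10)/4 = 23/4.
By the law of total expectation,
E[W] = (1/3)·(13/2) + (1/3)·(5) + (1/3)·(23/4) = 23/4.

23/4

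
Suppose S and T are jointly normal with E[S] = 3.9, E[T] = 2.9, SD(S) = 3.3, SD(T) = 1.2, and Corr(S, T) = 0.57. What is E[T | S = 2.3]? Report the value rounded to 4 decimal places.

E[T | S=x] = μ_T + ρ(σ_T/σ_S)(x − μ_S) for jointly normal variables.
E[T | S=2.3] = 2.9 + (0.57)·(1.2/3.3)·(2.3 − (3.9)) = 2.9 + (0.20727)·(-1.6) = 2.5684.

2.5684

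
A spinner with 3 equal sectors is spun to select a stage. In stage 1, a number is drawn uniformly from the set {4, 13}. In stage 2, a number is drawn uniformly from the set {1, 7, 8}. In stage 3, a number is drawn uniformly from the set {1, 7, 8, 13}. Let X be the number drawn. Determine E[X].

E[X | stage 1] = (4+13)/2 = 17/2.
E[X | stage 2] = (1+7+8)/3 = 16/3.
E[X | stage 3] = (1+7+8+13)/4 = 29/4.
E[X] = (1/3)·(17/2) + (1/3)·(16/3) + (1/3)·(29/4) = 253/36.

253/36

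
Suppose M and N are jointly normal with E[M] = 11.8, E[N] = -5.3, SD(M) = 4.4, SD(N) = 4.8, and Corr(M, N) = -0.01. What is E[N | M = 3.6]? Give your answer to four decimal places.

-5.2105

The regression of N on M has slope ρ·σ_N/σ_M and passes through (μ_M, μ_N).
E[N | M=3.6] = -5.3 + (-0.01)·(4.8/4.4)·(3.6 − (11.8)) = -5.3 + (-0.010909)·(-8.2) = -5.2105.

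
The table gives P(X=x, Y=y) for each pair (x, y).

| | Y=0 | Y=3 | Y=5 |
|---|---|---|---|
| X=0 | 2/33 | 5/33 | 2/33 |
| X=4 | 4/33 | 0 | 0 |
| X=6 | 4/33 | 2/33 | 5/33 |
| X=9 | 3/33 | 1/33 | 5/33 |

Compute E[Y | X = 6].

P(X = 6) = 1/3.
Σ Y·P over the event = 0·(4/33) + 3·(2/33) + 5·(5/33) = 31/33.
E[Y | X = 6] = (31/33) / (1/3) = 31/11.

31/11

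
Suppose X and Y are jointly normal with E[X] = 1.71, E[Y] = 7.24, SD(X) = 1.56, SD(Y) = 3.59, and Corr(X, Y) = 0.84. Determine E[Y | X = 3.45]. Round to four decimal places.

For a bivariate normal, E[Y | X=x] = μ_Y + ρ·(σ_Y/σ_X)·(x − μ_X).
E[Y | X=3.45] = 7.24 + (0.84)·(3.59/1.56)·(3.45 − (1.71)) = 7.24 + (1.9331)·(1.74) = 10.6036.

10.6036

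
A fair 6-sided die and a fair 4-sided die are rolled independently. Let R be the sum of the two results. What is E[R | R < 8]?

P(R < 8) = 3/4.
Σ over the event: 2·1/24 + 3·1/12 + 4·1/8 + 5·1/6 + 6·1/6 + 7·1/6 = 23/6.
E[R | R < 8] = (23/6) / (3/4) = 46/9.

46/9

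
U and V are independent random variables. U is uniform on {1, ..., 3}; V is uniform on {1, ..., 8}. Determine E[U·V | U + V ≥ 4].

P(U + V ≥ 4) = 7/8.
Summing UV·P(x,y) over outcomes with U + V ≥ 4 gives 211/24.
E[U·V | U + V ≥ 4] = (211/24) / (7/8) = 211/21.

211/21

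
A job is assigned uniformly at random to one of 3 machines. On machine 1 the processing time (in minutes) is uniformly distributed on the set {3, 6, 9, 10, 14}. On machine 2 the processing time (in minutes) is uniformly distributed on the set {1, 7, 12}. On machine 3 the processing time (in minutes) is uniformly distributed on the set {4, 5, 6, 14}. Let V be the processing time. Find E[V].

E[V | machine 1] = (3+6+9+10+14)/5 = 42/5.
E[V | machine 2] = (1+7+12)/3 = 20/3.
E[V | machine 3] = (4+5+6+14)/4 = 29/4.
E[V] = (1/3)·(42/5) + (1/3)·(20/3) + (1/3)·(29/4) = 1339/180.

1339/180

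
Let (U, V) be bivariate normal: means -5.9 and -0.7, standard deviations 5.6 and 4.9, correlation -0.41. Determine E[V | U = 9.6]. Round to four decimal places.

For a bivariate normal, E[V | U=x] = μ_V + ρ·(σ_V/σ_U)·(x − μ_U).
E[V | U=9.6] = -0.7 + (-0.41)·(4.9/5.6)·(9.6 − (-5.9)) = -0.7 + (-0.35875)·(15.5) = -6.2606.

-6.2606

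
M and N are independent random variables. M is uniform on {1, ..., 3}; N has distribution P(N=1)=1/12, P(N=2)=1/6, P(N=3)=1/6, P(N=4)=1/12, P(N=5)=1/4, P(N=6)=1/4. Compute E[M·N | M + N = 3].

P(M + N = 3) = 1/12.
Summing MN·P(x,y) over outcomes with M + N = 3 gives 1/6.
E[M·N | M + N = 3] = (1/6) / (1/12) = 2.

2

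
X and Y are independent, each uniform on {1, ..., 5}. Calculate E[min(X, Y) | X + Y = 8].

10/3

P(X + Y = 8) = 3/25.
Summing min(X,Y)·P(x,y) over outcomes with X + Y = 8 gives 2/5.
E[min(X, Y) | X + Y = 8] = (2/5) / (3/25) = 10/3.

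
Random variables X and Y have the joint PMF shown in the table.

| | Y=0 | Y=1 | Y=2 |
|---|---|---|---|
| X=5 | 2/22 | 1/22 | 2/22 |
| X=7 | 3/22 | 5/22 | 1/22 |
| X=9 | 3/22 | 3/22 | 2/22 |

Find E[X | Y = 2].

P(Y = 2) = 5/22.
Σ X·P over the event = 5·(2/22) + 7·(1/22) + 9·(2/22) = 35/22.
E[X | Y = 2] = (35/22) / (5/22) = 7.

7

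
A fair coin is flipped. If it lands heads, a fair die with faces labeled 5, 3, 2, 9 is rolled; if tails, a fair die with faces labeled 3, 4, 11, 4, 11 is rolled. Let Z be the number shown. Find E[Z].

E[Z | heads] = (5+3+2+9)/4 = 19/4.
E[Z | tails] = (3+4+11+4+11)/5 = 33/5.
By the law of total expectation,
E[Z] = (1/2)·(19/4) + (1/2)·(33/5) = 227/40.

227/40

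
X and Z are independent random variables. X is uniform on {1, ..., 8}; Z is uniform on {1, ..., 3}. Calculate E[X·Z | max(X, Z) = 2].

P(max(X, Z) = 2) = 1/8.
Summing XZ·P(x,y) over outcomes with max(X, Z) = 2 gives 1/3.
E[X·Z | max(X, Z) = 2] = (1/3) / (1/8) = 8/3.

8/3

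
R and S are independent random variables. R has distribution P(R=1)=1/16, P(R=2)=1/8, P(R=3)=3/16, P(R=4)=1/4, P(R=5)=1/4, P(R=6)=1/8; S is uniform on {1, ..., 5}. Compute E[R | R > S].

105/23

P(R > S) = 23/40.
Summing R·P(x,y) over outcomes with R > S gives 21/8.
E[R | R > S] = (21/8) / (23/40) = 105/23.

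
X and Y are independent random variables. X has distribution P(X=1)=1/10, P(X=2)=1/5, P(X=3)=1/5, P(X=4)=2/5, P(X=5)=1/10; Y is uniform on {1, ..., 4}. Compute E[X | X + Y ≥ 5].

P(X + Y ≥ 5) = 31/40.
Summing X·P(x,y) over outcomes with X + Y ≥ 5 gives 111/40.
E[X | X + Y ≥ 5] = (111/40) / (31/40) = 111/31.

111/31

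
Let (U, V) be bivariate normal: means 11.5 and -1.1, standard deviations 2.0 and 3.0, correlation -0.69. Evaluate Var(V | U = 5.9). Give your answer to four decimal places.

For a bivariate normal, Var(V | U=x) = σ_V²(1 − ρ²).
Var(V | U=5.9) = (3.0)²·(1 − (-0.69)²) = 9·0.5239 = 4.7151.

4.7151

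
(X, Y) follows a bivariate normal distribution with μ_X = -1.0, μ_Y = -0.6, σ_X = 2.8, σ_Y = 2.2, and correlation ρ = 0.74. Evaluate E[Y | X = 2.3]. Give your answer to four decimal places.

1.3187

E[Y | X=x] = μ_Y + ρ(σ_Y/σ_X)(x − μ_X) for jointly normal variables.
E[Y | X=2.3] = -0.6 + (0.74)·(2.2/2.8)·(2.3 − (-1.0)) = -0.6 + (0.58143)·(3.3) = 1.3187.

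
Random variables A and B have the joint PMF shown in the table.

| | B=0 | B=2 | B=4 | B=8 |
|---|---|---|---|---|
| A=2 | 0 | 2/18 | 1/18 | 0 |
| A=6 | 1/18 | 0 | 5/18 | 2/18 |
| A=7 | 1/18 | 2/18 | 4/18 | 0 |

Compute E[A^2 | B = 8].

P(B = 8) = 1/9.
Σ A^2·P over the event = 36·(2/18) = 4.
E[A^2 | B = 8] = (4) / (1/9) = 36.

36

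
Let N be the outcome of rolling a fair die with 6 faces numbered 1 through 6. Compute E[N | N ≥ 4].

Given N ≥ 4, N is equally likely to be any of {4, 5, 6}.
E[N | N ≥ 4] = (4 + 5 + 6) / 3 = 5.

5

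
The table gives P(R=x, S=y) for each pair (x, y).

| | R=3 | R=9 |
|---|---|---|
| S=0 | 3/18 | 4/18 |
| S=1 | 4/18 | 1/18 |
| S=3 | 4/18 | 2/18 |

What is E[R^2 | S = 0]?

P(S = 0) = 7/18.
Summing R^2·P(R=x,S=y) over the conditioning event gives 39/2.
E[R^2 | S = 0] = (39/2) / (7/18) = 351/7.

351/7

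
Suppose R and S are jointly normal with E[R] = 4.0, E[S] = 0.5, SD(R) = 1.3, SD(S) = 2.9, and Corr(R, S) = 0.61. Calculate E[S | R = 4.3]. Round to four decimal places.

0.9082

The regression of S on R has slope ρ·σ_S/σ_R and passes through (μ_R, μ_S).
E[S | R=4.3] = 0.5 + (0.61)·(2.9/1.3)·(4.3 − (4.0)) = 0.5 + (1.3608)·(0.3) = 0.9082.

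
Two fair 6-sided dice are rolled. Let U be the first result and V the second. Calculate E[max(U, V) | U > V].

P(U > V) = 5/12.
Summing max(U,V)·P(x,y) over outcomes with U > V gives 35/18.
E[max(U, V) | U > V] = (35/18) / (5/12) = 14/3.

14/3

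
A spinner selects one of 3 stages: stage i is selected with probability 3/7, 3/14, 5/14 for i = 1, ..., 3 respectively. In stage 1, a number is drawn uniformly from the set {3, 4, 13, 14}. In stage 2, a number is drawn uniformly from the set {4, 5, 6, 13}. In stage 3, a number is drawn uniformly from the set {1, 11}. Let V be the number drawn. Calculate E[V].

51/7

E[V | stage 1] = (3+4+13+14)/4 = 17/2.
E[V | stage 2] = (4+5+6+13)/4 = 7.
E[V | stage 3] = (1+11)/2 = 6.
By the law of total expectation,
E[V] = (3/7)·(17/2) + (3/14)·(7) + (5/14)·(6) = 51/7.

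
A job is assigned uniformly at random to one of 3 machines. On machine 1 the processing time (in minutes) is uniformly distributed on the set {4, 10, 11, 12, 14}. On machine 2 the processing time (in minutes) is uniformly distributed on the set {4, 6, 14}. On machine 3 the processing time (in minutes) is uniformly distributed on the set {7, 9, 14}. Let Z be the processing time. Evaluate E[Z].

47/5

E[Z | machine 1] = (4+10+11+12+14)/5 = 51/5.
E[Z | machine 2] = (4+6+14)/3 = 8.
E[Z | machine 3] = (7+9+14)/3 = 10.
E[Z] = (1/3)·(51/5) + (1/3)·(8) + (1/3)·(10) = 47/5.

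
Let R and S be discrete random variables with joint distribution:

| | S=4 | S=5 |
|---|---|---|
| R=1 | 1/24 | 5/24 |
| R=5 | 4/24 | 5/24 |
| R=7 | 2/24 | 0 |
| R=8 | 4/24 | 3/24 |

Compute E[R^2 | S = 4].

455/11

P(S = 4) = 11/24.
Σ R^2·P over the event = 1·(1/24) + 25·(4/24) + 49·(2/24) + 64·(4/24) = 455/24.
E[R^2 | S = 4] = (455/24) / (11/24) = 455/11.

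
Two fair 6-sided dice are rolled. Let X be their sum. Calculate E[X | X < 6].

4

P(X < 6) = 5/18.
Σ over the event: 2·1/36 + 3·1/18 + 4·1/12 + 5·1/9 = 10/9.
E[X | X < 6] = (10/9) / (5/18) = 4.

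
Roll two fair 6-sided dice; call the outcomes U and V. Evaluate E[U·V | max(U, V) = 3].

P(max(U, V) = 3) = 5/36.
Summing UV·P(x,y) over outcomes with max(U, V) = 3 gives 3/4.
E[U·V | max(U, V) = 3] = (3/4) / (5/36) = 27/5.

27/5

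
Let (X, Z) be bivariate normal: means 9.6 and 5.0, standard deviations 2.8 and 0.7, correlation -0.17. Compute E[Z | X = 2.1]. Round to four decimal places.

5.3188

E[Z | X=x] = μ_Z + ρ(σ_Z/σ_X)(x − μ_X) for jointly normal variables.
E[Z | X=2.1] = 5.0 + (-0.17)·(0.7/2.8)·(2.1 − (9.6)) = 5.0 + (-0.0425)·(-7.5) = 5.3188.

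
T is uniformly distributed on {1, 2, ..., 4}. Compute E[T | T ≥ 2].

3

Given T ≥ 2, T is equally likely to be any of {2, 3, 4}.
E[T | T ≥ 2] = (2 + 3 + 4) / 3 = 3.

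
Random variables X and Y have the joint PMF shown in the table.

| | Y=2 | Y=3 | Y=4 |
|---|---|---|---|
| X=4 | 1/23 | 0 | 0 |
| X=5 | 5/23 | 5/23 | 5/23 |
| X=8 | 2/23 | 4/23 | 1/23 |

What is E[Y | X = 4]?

P(X = 4) = 1/23.
Σ Y·P over the event = 2·(1/23) = 2/23.
E[Y | X = 4] = (2/23) / (1/23) = 2.

2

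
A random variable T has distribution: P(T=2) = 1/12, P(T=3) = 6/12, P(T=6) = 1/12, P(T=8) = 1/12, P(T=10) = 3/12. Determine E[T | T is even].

23/3

P(T is even) = 1/2.
Σ over the event: 2·1/12 + 6·1/12 + 8·1/12 + 10·1/4 = 23/6.
E[T | T is even] = (23/6) / (1/2) = 23/3.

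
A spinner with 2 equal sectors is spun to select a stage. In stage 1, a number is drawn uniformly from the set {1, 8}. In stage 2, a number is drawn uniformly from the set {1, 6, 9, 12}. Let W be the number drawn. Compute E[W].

E[W | stage 1] = (1+8)/2 = 9/2.
E[W | stage 2] = (1+6+9+12)/4 = 7.
By the law of total expectation,
E[W] = (1/2)·(9/2) + (1/2)·(7) = 23/4.

23/4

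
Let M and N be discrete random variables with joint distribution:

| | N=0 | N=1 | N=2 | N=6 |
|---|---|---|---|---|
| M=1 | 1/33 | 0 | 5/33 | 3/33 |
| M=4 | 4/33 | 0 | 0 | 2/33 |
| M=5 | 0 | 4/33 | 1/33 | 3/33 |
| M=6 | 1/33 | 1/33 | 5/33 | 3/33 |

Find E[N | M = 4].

P(M = 4) = 2/11.
Summing N·P(M=x,N=y) over the conditioning event gives 4/11.
E[N | M = 4] = (4/11) / (2/11) = 2.

2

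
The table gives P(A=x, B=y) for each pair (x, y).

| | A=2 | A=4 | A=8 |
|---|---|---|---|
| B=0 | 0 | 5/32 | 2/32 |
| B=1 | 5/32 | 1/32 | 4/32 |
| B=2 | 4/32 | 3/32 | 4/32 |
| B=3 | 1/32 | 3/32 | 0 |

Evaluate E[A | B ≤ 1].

82/17

P(B ≤ 1) = 17/32.
Σ A·P over the event = 2·(5/32) + 4·(5/32) + 4·(1/32) + 8·(2/32) + 8·(4/32) = 41/16.
E[A | B ≤ 1] = (41/16) / (17/32) = 82/17.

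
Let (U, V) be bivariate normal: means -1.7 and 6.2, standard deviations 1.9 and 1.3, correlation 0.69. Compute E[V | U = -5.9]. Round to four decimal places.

The regression of V on U has slope ρ·σ_V/σ_U and passes through (μ_U, μ_V).
E[V | U=-5.9] = 6.2 + (0.69)·(1.3/1.9)·(-5.9 − (-1.7)) = 6.2 + (0.472105)·(-4.2) = 4.2172.

4.2172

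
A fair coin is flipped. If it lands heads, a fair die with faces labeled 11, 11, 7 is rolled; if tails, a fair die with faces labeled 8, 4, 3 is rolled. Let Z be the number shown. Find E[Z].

22/3

E[Z | heads] = (11+11+7)/3 = 29/3.
E[Z | tails] = (8+4+3)/3 = 5.
E[Z] = (1/2)·(29/3) + (1/2)·(5) = 22/3.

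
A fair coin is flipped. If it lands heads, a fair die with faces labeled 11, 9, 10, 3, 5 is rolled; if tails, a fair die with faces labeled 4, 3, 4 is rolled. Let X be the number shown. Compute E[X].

E[X | heads] = (11+9+10+3+5)/5 = 38/5.
E[X | tails] = (4+3+4)/3 = 11/3.
E[X] = (1/2)·(38/5) + (1/2)·(11/3) = 169/30.

169/30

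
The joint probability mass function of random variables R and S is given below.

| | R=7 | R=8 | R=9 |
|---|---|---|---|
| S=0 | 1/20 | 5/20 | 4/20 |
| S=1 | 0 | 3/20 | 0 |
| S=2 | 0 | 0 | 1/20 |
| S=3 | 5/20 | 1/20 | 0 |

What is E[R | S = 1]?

8

P(S = 1) = 3/20.
Σ R·P over the event = 8·(3/20) = 6/5.
E[R | S = 1] = (6/5) / (3/20) = 8.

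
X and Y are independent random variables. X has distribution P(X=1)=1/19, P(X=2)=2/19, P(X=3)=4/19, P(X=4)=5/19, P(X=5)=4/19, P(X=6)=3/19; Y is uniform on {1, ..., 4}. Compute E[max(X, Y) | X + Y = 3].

P(X + Y = 3) = 3/76.
Summing max(X,Y)·P(x,y) over outcomes with X + Y = 3 gives 3/38.
E[max(X, Y) | X + Y = 3] = (3/38) / (3/76) = 2.

2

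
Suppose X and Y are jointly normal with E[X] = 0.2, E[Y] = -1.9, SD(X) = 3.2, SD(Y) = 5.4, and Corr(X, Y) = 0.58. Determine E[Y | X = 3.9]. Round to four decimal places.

1.7214

For a bivariate normal, E[Y | X=x] = μ_Y + ρ·(σ_Y/σ_X)·(x − μ_X).
E[Y | X=3.9] = -1.9 + (0.58)·(5.4/3.2)·(3.9 − (0.2)) = -1.9 + (0.97875)·(3.7) = 1.7214.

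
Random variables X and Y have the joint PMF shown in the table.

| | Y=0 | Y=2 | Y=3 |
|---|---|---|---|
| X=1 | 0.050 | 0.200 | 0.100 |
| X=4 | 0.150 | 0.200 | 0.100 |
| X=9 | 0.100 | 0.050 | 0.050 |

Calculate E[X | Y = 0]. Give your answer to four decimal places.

P(Y = 0) = 0.300.
Σ X·P over the event = 1·(0.050) + 4·(0.150) + 9·(0.100) = 1.550.
E[X | Y = 0] = (1.550) / (0.300) = 5.1667.

5.1667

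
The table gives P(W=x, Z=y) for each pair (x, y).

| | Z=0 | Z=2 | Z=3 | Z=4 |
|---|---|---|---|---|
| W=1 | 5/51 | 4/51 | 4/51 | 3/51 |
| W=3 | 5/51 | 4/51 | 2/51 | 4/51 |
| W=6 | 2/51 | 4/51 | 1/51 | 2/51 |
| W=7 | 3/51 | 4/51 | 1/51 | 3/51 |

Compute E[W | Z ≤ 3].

P(Z ≤ 3) = 13/17.
Summing W·P(W=x,Z=y) over the conditioning event gives 48/17.
E[W | Z ≤ 3] = (48/17) / (13/17) = 48/13.

48/13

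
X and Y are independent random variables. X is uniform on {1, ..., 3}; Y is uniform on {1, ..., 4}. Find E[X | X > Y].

8/3

P(X > Y) = 1/4.
Summing X·P(x,y) over outcomes with X > Y gives 2/3.
E[X | X > Y] = (2/3) / (1/4) = 8/3.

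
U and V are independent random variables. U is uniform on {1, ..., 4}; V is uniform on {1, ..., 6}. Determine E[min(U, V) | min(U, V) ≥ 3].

Outcomes with min(U, V) ≥ 3: (3,3), (3,4), (3,5), (3,6), (4,3), (4,4), (4,5), (4,6), each with probability 1/24.
E[min(U, V) | min(U, V) ≥ 3] = (3 + 3 + 3 + 3 + 3 + 4 + 4 + 4) / 8 = 27/8.

27/8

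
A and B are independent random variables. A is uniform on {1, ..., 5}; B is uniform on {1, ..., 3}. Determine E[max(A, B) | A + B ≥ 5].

Outcomes with A + B ≥ 5: (2,3), (3,2), (3,3), (4,1), (4,2), (4,3), (5,1), (5,2), (5,3), each with probability 1/15.
E[max(A, B) | A + B ≥ 5] = (3 + 3 + 3 + 4 + 4 + 4 + 5 + 5 + 5) / 9 = 4.

4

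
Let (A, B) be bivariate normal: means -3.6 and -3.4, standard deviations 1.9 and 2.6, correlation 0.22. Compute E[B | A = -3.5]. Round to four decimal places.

-3.3699

For a bivariate normal, E[B | A=x] = μ_B + ρ·(σ_B/σ_A)·(x − μ_A).
E[B | A=-3.5] = -3.4 + (0.22)·(2.6/1.9)·(-3.5 − (-3.6)) = -3.4 + (0.30105)·(0.1) = -3.3699.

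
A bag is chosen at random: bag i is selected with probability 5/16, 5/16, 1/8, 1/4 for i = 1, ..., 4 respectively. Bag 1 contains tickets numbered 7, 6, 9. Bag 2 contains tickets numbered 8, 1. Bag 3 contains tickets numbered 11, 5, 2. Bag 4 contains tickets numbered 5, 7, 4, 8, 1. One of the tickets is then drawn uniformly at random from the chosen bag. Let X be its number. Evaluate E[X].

E[X | bag 1] = (7+6+9)/3 = 22/3.
E[X | bag 2] = (8+1)/2 = 9/2.
E[X | bag 3] = (11+5+2)/3 = 6.
E[X | bag 4] = (5+7+4+8+1)/5 = 5.
E[X] = (5/16)·(22/3) + (5/16)·(9/2) + (1/8)·(6) + (1/4)·(5) = 547/96.

547/96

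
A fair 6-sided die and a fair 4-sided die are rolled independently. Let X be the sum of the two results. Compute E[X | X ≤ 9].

P(X ≤ 9) = 23/24.
Σ over the event: 2·1/24 + 3·1/12 + 4·1/8 + 5·1/6 + 6·1/6 + 7·1/6 + 8·1/8 + 9·1/12 = 67/12.
E[X | X ≤ 9] = (67/12) / (23/24) = 134/23.

134/23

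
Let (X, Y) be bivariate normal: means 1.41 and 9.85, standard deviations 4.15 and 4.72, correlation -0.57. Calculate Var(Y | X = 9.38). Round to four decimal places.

Var(Y | X=x) = (1 − ρ²)·σ_Y².
Var(Y | X=9.38) = (4.72)²·(1 − (-0.57)²) = 22.2784·0.6751 = 15.0401.

15.0401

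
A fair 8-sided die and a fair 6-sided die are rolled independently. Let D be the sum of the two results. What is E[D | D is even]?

8

P(D is even) = 1/2.
Σ over the event: 2·1/48 + 4·1/16 + 6·5/48 + 8·1/8 + 10·5/48 + 12·1/16 + 14·1/48 = 4.
E[D | D is even] = (4) / (1/2) = 8.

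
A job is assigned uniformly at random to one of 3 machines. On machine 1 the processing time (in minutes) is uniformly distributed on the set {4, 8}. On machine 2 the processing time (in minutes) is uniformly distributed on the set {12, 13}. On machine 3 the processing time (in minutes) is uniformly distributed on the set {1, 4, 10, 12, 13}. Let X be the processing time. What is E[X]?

E[X | machine 1] = (4+8)/2 = 6.
E[X | machine 2] = (12+13)/2 = 25/2.
E[X | machine 3] = (1+4+10+12+13)/5 = 8.
By the law of total expectation,
E[X] = (1/3)·(6) + (1/3)·(25/2) + (1/3)·(8) = 53/6.

53/6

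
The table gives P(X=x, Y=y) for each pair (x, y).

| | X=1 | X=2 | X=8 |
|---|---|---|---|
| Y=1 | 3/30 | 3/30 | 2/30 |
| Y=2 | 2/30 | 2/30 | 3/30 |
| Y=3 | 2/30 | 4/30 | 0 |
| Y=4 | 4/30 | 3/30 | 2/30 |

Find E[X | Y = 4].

26/9

P(Y = 4) = 3/10.
Summing X·P(X=x,Y=y) over the conditioning event gives 13/15.
E[X | Y = 4] = (13/15) / (3/10) = 26/9.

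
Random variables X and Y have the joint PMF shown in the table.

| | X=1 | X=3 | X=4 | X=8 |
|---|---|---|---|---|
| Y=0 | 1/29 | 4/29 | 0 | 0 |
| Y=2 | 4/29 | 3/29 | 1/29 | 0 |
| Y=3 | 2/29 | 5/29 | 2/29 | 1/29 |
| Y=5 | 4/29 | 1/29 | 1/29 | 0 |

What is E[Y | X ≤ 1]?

34/11

P(X ≤ 1) = 11/29.
Σ Y·P over the event = 0·(1/29) + 2·(4/29) + 3·(2/29) + 5·(4/29) = 34/29.
E[Y | X ≤ 1] = (34/29) / (11/29) = 34/11.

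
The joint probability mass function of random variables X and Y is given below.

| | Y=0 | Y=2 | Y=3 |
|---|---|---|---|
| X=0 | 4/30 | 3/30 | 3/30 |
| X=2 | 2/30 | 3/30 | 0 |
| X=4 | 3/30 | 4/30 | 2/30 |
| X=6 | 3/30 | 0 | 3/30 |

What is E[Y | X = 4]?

14/9

P(X = 4) = 3/10.
Σ Y·P over the event = 0·(3/30) + 2·(4/30) + 3·(2/30) = 7/15.
E[Y | X = 4] = (7/15) / (3/10) = 14/9.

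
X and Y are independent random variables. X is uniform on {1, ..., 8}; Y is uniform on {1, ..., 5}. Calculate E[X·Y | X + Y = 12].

67/2

Outcomes with X + Y = 12: (7,5), (8,4), each with probability 1/40.
E[X·Y | X + Y = 12] = (35 + 32) / 2 = 67/2.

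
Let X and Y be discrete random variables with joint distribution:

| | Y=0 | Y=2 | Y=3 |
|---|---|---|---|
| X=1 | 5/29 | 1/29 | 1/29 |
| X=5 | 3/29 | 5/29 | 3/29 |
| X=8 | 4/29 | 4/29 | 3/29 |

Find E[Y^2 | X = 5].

47/11

P(X = 5) = 11/29.
Σ Y^2·P over the event = 0·(3/29) + 4·(5/29) + 9·(3/29) = 47/29.
E[Y^2 | X = 5] = (47/29) / (11/29) = 47/11.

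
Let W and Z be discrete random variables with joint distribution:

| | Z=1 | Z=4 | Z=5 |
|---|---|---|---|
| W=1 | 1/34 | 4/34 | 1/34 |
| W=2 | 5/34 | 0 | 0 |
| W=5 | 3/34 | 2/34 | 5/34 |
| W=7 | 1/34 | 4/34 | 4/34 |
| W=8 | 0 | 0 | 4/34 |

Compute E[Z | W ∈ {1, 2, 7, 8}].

P(W ∈ {1, 2, 7, 8}) = 12/17.
Σ Z·P over the event = 1·(1/34) + 4·(4/34) + 5·(1/34) + 1·(5/34) + 1·(1/34) + 4·(4/34) + 5·(4/34) + 5·(4/34) = 42/17.
E[Z | W ∈ {1, 2, 7, 8}] = (42/17) / (12/17) = 7/2.

7/2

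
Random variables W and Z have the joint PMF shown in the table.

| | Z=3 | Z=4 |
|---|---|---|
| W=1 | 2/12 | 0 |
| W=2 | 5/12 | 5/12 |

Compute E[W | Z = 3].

P(Z = 3) = 7/12.
Σ W·P over the event = 1·(2/12) + 2·(5/12) = 1.
E[W | Z = 3] = (1) / (7/12) = 12/7.

12/7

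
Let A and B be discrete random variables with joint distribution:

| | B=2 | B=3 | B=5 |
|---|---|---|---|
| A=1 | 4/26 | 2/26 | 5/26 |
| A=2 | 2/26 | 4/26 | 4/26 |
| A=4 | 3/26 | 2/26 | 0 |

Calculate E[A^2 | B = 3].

25/4

P(B = 3) = 4/13.
Σ A^2·P over the event = 1·(2/26) + 4·(4/26) + 16·(2/26) = 25/13.
E[A^2 | B = 3] = (25/13) / (4/13) = 25/4.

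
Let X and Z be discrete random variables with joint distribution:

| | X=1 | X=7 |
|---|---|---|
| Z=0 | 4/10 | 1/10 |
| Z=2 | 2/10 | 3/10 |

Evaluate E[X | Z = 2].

23/5

P(Z = 2) = 1/2.
Summing X·P(X=x,Z=y) over the conditioning event gives 23/10.
E[X | Z = 2] = (23/10) / (1/2) = 23/5.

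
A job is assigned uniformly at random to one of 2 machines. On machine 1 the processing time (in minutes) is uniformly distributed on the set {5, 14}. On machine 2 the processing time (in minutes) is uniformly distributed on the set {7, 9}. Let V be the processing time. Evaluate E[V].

35/4

E[V | machine 1] = (5+14)/2 = 19/2.
E[V | machine 2] = (7+9)/2 = 8.
E[V] = (1/2)·(19/2) + (1/2)·(8) = 35/4.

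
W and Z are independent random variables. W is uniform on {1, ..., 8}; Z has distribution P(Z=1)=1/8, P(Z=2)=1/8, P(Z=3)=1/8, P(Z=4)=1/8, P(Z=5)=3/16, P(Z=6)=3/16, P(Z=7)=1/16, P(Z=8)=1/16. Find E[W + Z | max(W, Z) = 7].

76/7

P(max(W, Z) = 7) = 21/128.
Summing (W+Z)·P(x,y) over outcomes with max(W, Z) = 7 gives 57/32.
E[W + Z | max(W, Z) = 7] = (57/32) / (21/128) = 76/7.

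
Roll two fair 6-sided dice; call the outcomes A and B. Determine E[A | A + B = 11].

11/2

P(A + B = 11) = 1/18.
Summing A·P(x,y) over outcomes with A + B = 11 gives 11/36.
E[A | A + B = 11] = (11/36) / (1/18) = 11/2.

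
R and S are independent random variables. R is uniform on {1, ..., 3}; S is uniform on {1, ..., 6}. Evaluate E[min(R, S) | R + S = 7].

2

P(R + S = 7) = 1/6.
Summing min(R,S)·P(x,y) over outcomes with R + S = 7 gives 1/3.
E[min(R, S) | R + S = 7] = (1/3) / (1/6) = 2.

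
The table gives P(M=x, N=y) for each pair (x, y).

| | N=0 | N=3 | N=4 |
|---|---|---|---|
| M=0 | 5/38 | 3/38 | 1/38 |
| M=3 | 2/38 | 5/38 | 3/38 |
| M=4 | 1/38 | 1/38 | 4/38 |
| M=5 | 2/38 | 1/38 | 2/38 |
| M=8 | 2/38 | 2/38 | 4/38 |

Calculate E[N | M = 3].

27/10

P(M = 3) = 5/19.
Summing N·P(M=x,N=y) over the conditioning event gives 27/38.
E[N | M = 3] = (27/38) / (5/19) = 27/10.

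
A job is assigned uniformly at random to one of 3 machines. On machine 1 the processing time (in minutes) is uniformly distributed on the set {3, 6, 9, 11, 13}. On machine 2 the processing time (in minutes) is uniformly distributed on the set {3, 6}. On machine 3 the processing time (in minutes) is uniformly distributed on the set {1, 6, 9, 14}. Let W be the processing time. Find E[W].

E[W | machine 1] = (3+6+9+11+13)/5 = 42/5.
E[W | machine 2] = (3+6)/2 = 9/2.
E[W | machine 3] = (1+6+9+14)/4 = 15/2.
E[W] = (1/3)·(42/5) + (1/3)·(9/2) + (1/3)·(15/2) = 34/5.

34/5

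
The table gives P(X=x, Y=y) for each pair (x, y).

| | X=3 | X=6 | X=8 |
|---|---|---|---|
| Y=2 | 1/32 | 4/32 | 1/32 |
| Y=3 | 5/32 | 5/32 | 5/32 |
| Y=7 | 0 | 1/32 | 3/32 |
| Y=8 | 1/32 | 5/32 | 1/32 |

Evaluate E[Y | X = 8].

P(X = 8) = 5/16.
Σ Y·P over the event = 2·(1/32) + 3·(5/32) + 7·(3/32) + 8·(1/32) = 23/16.
E[Y | X = 8] = (23/16) / (5/16) = 23/5.

23/5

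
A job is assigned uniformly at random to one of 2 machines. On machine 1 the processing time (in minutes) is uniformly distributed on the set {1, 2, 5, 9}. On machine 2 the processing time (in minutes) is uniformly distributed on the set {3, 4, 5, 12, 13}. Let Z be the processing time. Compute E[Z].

233/40

E[Z | machine 1] = (1+2+5+9)/4 = 17/4.
E[Z | machine 2] = (3+4+5+12+13)/5 = 37/5.
E[Z] = (1/2)·(17/4) + (1/2)·(37/5) = 233/40.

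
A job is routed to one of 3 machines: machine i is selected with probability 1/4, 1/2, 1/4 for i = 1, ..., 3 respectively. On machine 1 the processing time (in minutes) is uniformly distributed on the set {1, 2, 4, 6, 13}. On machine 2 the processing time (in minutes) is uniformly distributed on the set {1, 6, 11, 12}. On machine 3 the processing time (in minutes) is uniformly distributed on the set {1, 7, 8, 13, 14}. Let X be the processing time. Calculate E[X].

E[X | machine 1] = (1+2+4+6+13)/5 = 26/5.
E[X | machine 2] = (1+6+11+12)/4 = 15/2.
E[X | machine 3] = (1+7+8+13+14)/5 = 43/5.
E[X] = (1/4)·(26/5) + (1/2)·(15/2) + (1/4)·(43/5) = 36/5.

36/5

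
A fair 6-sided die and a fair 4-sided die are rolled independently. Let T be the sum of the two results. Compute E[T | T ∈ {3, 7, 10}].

P(T ∈ {3, 7, 10}) = 7/24.
Σ over the event: 3·1/12 + 7·1/6 + 10·1/24 = 11/6.
E[T | T ∈ {3, 7, 10}] = (11/6) / (7/24) = 44/7.

44/7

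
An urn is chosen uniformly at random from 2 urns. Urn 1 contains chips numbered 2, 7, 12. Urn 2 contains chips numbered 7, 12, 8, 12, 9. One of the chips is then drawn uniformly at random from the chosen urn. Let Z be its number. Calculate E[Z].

E[Z | urn 1] = (2+7+12)/3 = 7.
E[Z | urn 2] = (7+12+8+12+9)/5 = 48/5.
E[Z] = (1/2)·(7) + (1/2)·(48/5) = 83/10.

83/10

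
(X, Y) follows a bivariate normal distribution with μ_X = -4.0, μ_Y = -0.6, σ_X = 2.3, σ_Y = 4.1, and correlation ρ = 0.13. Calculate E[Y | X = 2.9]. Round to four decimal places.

For a bivariate normal, E[Y | X=x] = μ_Y + ρ·(σ_Y/σ_X)·(x − μ_X).
E[Y | X=2.9] = -0.6 + (0.13)·(4.1/2.3)·(2.9 − (-4.0)) = -0.6 + (0.23174)·(6.9) = 0.9990.

0.9990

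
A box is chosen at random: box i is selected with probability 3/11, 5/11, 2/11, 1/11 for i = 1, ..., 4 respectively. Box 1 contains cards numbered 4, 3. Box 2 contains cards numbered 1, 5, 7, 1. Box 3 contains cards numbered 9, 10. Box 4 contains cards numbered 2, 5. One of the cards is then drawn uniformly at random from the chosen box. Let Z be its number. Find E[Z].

E[Z | box 1] = (4+3)/2 = 7/2.
E[Z | box 2] = (1+5+7+1)/4 = 7/2.
E[Z | box 3] = (9+10)/2 = 19/2.
E[Z | box 4] = (2+5)/2 = 7/2.
By the law of total expectation,
E[Z] = (3/11)·(7/2) + (5/11)·(7/2) + (2/11)·(19/2) + (1/11)·(7/2) = 101/22.

101/22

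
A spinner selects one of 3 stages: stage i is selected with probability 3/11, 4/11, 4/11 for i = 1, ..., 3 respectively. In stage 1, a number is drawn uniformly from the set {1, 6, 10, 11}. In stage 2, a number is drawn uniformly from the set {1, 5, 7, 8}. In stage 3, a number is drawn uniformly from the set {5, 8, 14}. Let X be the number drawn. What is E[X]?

78/11

E[X | stage 1] = (1+6+10+11)/4 = 7.
E[X | stage 2] = (1+5+7+8)/4 = 21/4.
E[X | stage 3] = (5+8+14)/3 = 9.
By the law of total expectation,
E[X] = (3/11)·(7) + (4/11)·(21/4) + (4/11)·(9) = 78/11.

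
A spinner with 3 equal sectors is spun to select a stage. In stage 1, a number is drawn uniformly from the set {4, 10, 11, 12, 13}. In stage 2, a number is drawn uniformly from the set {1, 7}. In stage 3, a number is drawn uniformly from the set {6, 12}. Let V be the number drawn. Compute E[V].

23/3

E[V | stage 1] = (4+10+11+12+13)/5 = 10.
E[V | stage 2] = (1+7)/2 = 4.
E[V | stage 3] = (6+12)/2 = 9.
By the law of total expectation,
E[V] = (1/3)·(10) + (1/3)·(4) + (1/3)·(9) = 23/3.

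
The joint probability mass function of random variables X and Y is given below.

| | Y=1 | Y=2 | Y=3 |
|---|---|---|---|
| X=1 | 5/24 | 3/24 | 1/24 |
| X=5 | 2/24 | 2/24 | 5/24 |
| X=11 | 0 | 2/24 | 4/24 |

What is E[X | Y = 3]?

7

P(Y = 3) = 5/12.
Σ X·P over the event = 1·(1/24) + 5·(5/24) + 11·(4/24) = 35/12.
E[X | Y = 3] = (35/12) / (5/12) = 7.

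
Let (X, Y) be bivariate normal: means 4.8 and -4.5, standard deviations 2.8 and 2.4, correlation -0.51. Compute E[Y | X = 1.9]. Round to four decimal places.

-3.2323

For a bivariate normal, E[Y | X=x] = μ_Y + ρ·(σ_Y/σ_X)·(x − μ_X).
E[Y | X=1.9] = -4.5 + (-0.51)·(2.4/2.8)·(1.9 − (4.8)) = -4.5 + (-0.43714)·(-2.9) = -3.2323.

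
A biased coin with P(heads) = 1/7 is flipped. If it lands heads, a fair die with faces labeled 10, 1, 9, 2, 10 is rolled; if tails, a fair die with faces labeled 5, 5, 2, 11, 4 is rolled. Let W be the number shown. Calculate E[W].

194/35

E[W | heads] = (10+1+9+2+10)/5 = 32/5.
E[W | tails] = (5+5+2+11+4)/5 = 27/5.
By the law of total expectation,
E[W] = (1/7)·(32/5) + (6/7)·(27/5) = 194/35.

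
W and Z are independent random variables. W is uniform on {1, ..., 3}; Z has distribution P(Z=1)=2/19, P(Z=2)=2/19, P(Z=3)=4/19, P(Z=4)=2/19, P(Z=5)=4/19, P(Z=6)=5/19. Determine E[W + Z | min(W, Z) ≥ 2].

233/34

P(min(W, Z) ≥ 2) = 34/57.
Summing (W+Z)·P(x,y) over outcomes with min(W, Z) ≥ 2 gives 233/57.
E[W + Z | min(W, Z) ≥ 2] = (233/57) / (34/57) = 233/34.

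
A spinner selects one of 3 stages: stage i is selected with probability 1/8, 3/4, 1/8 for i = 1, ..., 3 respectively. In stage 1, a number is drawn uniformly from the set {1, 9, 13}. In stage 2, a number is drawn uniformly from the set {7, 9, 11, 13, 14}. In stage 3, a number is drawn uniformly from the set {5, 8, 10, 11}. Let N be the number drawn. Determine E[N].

E[N | stage 1] = (1+9+13)/3 = 23/3.
E[N | stage 2] = (7+9+11+13+14)/5 = 54/5.
E[N | stage 3] = (5+8+10+11)/4 = 17/2.
By the law of total expectation,
E[N] = (1/8)·(23/3) + (3/4)·(54/5) + (1/8)·(17/2) = 2429/240.

2429/240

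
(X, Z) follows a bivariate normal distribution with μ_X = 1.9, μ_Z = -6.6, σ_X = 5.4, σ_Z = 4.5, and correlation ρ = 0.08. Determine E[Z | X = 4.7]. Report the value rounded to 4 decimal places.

-6.4133

For a bivariate normal, E[Z | X=x] = μ_Z + ρ·(σ_Z/σ_X)·(x − μ_X).
E[Z | X=4.7] = -6.6 + (0.08)·(4.5/5.4)·(4.7 − (1.9)) = -6.6 + (0.066667)·(2.8) = -6.4133.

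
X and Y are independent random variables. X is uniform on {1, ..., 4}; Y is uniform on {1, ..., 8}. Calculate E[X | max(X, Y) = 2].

Outcomes with max(X, Y) = 2: (1,2), (2,1), (2,2), each with probability 1/32.
E[X | max(X, Y) = 2] = (1 + 2 + 2) / 3 = 5/3.

5/3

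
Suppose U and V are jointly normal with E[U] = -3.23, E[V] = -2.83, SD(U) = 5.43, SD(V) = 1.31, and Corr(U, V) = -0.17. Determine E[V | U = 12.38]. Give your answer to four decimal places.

The regression of V on U has slope ρ·σ_V/σ_U and passes through (μ_U, μ_V).
E[V | U=12.38] = -2.83 + (-0.17)·(1.31/5.43)·(12.38 − (-3.23)) = -2.83 + (-0.041013)·(15.61) = -3.4702.

-3.4702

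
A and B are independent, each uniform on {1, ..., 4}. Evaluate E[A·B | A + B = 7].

Outcomes with A + B = 7: (3,4), (4,3), each with probability 1/16.
E[A·B | A + B = 7] = (12 + 12) / 2 = 12.

12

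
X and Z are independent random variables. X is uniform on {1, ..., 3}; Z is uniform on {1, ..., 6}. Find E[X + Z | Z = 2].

4

P(Z = 2) = 1/6.
Summing (X+Z)·P(x,y) over outcomes with Z = 2 gives 2/3.
E[X + Z | Z = 2] = (2/3) / (1/6) = 4.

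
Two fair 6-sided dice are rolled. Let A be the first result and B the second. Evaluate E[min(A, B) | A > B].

P(A > B) = 5/12.
Summing min(A,B)·P(x,y) over outcomes with A > B gives 35/36.
E[min(A, B) | A > B] = (35/36) / (5/12) = 7/3.

7/3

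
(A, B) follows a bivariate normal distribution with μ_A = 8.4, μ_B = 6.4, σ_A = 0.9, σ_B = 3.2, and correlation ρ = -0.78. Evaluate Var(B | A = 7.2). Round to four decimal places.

Var(B | A=x) = (1 − ρ²)·σ_B².
Var(B | A=7.2) = (3.2)²·(1 − (-0.78)²) = 10.24·0.3916 = 4.0100.

4.0100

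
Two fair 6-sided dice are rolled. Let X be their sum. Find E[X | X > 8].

P(X > 8) = 5/18.
Σ over the event: 9·1/9 + 10·1/12 + 11·1/18 + 12·1/36 = 25/9.
E[X | X > 8] = (25/9) / (5/18) = 10.

10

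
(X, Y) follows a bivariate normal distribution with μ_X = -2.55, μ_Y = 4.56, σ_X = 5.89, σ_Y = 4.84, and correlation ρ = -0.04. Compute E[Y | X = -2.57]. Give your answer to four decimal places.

For a bivariate normal, E[Y | X=x] = μ_Y + ρ·(σ_Y/σ_X)·(x − μ_X).
E[Y | X=-2.57] = 4.56 + (-0.04)·(4.84/5.89)·(-2.57 − (-2.55)) = 4.56 + (-0.032869)·(-0.02) = 4.5607.

4.5607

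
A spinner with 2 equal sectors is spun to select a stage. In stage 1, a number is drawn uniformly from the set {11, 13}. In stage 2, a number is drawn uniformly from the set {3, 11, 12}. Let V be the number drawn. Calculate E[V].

E[V | stage 1] = (11+13)/2 = 12.
E[V | stage 2] = (3+11+12)/3 = 26/3.
E[V] = (1/2)·(12) + (1/2)·(26/3) = 31/3.

31/3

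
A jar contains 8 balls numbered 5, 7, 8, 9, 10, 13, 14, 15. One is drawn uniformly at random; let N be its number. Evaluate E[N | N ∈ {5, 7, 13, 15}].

10

P(N ∈ {5, 7, 13, 15}) = 1/2.
Σ over the event: 5·1/8 + 7·1/8 + 13·1/8 + 15·1/8 = 5.
E[N | N ∈ {5, 7, 13, 15}] = (5) / (1/2) = 10.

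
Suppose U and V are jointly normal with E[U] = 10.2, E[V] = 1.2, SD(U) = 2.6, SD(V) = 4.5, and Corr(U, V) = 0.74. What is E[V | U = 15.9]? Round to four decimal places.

8.5004

For a bivariate normal, E[V | U=x] = μ_V + ρ·(σ_V/σ_U)·(x − μ_U).
E[V | U=15.9] = 1.2 + (0.74)·(4.5/2.6)·(15.9 − (10.2)) = 1.2 + (1.28077)·(5.7) = 8.5004.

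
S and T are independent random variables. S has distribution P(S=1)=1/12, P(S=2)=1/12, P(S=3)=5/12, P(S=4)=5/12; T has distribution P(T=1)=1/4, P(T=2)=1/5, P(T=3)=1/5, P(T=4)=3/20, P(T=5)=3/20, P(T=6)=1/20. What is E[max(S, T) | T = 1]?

P(T = 1) = 1/4.
Summing max(S,T)·P(x,y) over outcomes with T = 1 gives 19/24.
E[max(S, T) | T = 1] = (19/24) / (1/4) = 19/6.

19/6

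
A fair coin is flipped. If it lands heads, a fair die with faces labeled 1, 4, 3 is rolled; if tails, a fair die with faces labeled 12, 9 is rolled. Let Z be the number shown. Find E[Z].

79/12

E[Z | heads] = (1+4+3)/3 = 8/3.
E[Z | tails] = (12+9)/2 = 21/2.
By the law of total expectation,
E[Z] = (1/2)·(8/3) + (1/2)·(21/2) = 79/12.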